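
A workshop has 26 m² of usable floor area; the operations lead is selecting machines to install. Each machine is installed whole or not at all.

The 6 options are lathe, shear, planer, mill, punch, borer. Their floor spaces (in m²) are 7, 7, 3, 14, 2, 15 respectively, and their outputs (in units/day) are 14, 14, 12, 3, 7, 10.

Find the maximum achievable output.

Allowing fractional choices, the relaxed optimum would be about 51.7, but machines are indivisible.
lathe + planer + borer: floor space 7 + 3 + 15 = 25 ≤ 26, output 14 + 12 + 10 = 36.
lathe + shear + planer + punch: floor space 7 + 7 + 3 + 2 = 19 ≤ 26, output 14 + 14 + 12 + 7 = 47.
lathe + shear + planer: floor space 7 + 7 + 3 = 17 ≤ 26, output 14 + 14 + 12 = 40.
Best is lathe, shear, planer, and punch with total output 47.

47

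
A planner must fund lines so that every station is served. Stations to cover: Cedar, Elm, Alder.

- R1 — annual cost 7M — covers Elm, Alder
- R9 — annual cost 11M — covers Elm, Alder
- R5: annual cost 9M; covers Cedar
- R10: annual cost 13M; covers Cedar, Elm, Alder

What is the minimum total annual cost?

The greedy cost-per-new-station heuristic would pick R1 and R5 for 16, but a cheaper cover exists.
R10 alone covers Cedar, Elm, Alder — every station.
Total annual cost: 13.
No cover costs less than 13.

13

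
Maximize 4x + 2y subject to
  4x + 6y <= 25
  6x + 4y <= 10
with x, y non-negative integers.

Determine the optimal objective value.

(x,y)=(1,1) is feasible, giving 6.
(x,y)=(0,2) is feasible, giving 4.
(x,y)=(1,0) is feasible, giving 4.
The best lattice point is (1,1), giving 6.

6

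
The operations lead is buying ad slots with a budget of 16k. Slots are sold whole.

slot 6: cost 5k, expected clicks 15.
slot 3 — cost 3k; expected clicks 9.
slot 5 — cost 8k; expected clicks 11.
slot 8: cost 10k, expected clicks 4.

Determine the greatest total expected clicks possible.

slot 6 + slot 3 + slot 5: cost 5 + 3 + 8 = 16 ≤ 16, expected clicks 15 + 9 + 11 = 35.
slot 6 + slot 5: cost 5 + 8 = 13 ≤ 16, expected clicks 15 + 11 = 26.
Best is slot 6, slot 3, and slot 5 with total expected clicks 35.

35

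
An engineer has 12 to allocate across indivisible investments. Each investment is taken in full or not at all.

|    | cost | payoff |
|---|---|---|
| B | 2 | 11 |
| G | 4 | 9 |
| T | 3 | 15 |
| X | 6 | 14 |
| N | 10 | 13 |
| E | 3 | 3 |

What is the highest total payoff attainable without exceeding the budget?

40

B + G + T + E: cost 2 + 4 + 3 + 3 = 12 ≤ 12, payoff 11 + 9 + 15 + 3 = 38.
B + T + X: cost 2 + 3 + 6 = 11 ≤ 12, payoff 11 + 15 + 14 = 40.
Best is B, T, and X with total payoff 40.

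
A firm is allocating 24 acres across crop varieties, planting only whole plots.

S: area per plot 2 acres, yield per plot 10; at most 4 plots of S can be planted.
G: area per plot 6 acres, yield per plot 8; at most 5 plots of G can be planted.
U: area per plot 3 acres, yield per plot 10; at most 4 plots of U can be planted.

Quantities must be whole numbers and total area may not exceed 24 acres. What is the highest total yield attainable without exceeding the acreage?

80

This is a bounded integer knapsack.
S has the best ratio (10/2); taking only S gives at most 4×10 = 40 (stopped by the supply cap of 4).
Mixing does better — 4×S and 4×U: area 20 ≤ 24, yield 4·10 + 4·10 = 80.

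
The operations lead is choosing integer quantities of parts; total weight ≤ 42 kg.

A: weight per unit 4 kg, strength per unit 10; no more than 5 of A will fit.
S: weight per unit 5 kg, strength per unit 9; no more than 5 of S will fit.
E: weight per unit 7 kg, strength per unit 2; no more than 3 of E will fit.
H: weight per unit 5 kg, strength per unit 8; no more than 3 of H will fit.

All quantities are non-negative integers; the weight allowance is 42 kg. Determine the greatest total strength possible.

86

A has the best ratio (10/4); taking only A gives at most 5×10 = 50 (stopped by the supply cap of 5).
Mixing does better — 5×A and 4×S: weight 40 ≤ 42, strength 5·10 + 4·9 = 86.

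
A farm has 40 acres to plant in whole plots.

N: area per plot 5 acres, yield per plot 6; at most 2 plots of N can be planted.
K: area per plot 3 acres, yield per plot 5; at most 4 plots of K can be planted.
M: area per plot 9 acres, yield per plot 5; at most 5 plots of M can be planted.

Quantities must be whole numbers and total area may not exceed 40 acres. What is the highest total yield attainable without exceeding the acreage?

42

This is a bounded integer knapsack.
2×N, 3×K, and 2×M: area 37 ≤ 40, yield 2·6 + 3·5 + 2·5 = 37.
2×N, 4×K, and 2×M: area 40 ≤ 40, yield 2·6 + 4·5 + 2·5 = 42.
Best is 42.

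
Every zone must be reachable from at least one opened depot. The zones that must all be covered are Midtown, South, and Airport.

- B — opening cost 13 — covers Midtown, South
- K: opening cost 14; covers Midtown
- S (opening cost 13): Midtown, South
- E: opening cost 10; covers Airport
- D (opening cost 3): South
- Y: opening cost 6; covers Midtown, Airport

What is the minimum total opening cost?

This is a weighted set-cover instance.
Choose D and Y: together they cover Midtown, South, Airport — every zone.
Total opening cost: 3 + 6 = 9.
No cover costs less than 9.

9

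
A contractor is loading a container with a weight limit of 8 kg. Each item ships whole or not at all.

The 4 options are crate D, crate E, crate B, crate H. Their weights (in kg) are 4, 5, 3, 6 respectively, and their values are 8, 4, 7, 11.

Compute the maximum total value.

15

Take crate D and crate B: weight 4 + 3 = 7 ≤ 8, value 8 + 7 = 15.
No other feasible combination does better.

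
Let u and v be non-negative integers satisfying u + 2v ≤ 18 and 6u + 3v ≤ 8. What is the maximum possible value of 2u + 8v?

(u,v)=(0,2): 1·0+2·2=4≤18, 6·0+3·2=6≤8, objective 16.
(u,v)=(0,1): 1·0+2·1=2≤18, 6·0+3·1=3≤8, objective 8.
Maximum is 16 at (u,v)=(0,2).

16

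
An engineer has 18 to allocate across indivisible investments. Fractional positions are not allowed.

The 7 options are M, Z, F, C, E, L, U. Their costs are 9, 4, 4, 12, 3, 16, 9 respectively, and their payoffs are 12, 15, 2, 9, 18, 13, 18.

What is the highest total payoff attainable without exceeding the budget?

51

M + Z + E: cost 9 + 4 + 3 = 16 ≤ 18, payoff 12 + 15 + 18 = 45.
Z + E + U: cost 4 + 3 + 9 = 16 ≤ 18, payoff 15 + 18 + 18 = 51.
F + E + U: cost 4 + 3 + 9 = 16 ≤ 18, payoff 2 + 18 + 18 = 38.
Best is Z, E, and U with total payoff 51.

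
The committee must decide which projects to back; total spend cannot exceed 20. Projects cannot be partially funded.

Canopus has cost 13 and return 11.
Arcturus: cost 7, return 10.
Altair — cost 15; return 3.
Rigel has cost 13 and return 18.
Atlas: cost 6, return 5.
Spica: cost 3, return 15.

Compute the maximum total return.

Allowing fractional choices, the relaxed optimum would be about 38.8, but projects are indivisible.
Arcturus + Atlas + Spica: cost 7 + 6 + 3 = 16 ≤ 20, return 10 + 5 + 15 = 30.
Rigel + Spica: cost 13 + 3 = 16 ≤ 20, return 18 + 15 = 33.
Arcturus + Rigel: cost 7 + 13 = 20 ≤ 20, return 10 + 18 = 28.
Best is Rigel and Spica with total return 33.

33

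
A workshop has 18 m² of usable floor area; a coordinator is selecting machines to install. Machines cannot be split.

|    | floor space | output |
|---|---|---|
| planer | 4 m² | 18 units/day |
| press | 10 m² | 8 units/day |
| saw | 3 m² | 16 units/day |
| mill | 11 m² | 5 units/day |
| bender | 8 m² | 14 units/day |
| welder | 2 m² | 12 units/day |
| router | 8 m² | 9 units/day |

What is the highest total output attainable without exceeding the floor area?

60

Allowing fractional choices, the relaxed optimum would be about 61.1, but machines are indivisible.
planer + saw + bender + welder: floor space 4 + 3 + 8 + 2 = 17 ≤ 18, output 18 + 16 + 14 + 12 = 60.
planer + saw + welder + router: floor space 4 + 3 + 2 + 8 = 17 ≤ 18, output 18 + 16 + 12 + 9 = 55.
Best is planer, saw, bender, and welder with total output 60.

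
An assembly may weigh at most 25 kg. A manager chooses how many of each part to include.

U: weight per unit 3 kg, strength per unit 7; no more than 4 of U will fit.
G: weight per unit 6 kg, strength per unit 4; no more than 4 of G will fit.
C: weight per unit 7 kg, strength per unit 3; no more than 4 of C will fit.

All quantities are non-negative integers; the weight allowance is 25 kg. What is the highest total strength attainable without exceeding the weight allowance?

36

4×U, 1×G, and 1×C: weight 25 ≤ 25, strength 4·7 + 1·4 + 1·3 = 35.
4×U and 2×G: weight 24 ≤ 25, strength 4·7 + 2·4 = 36.
Best is 36.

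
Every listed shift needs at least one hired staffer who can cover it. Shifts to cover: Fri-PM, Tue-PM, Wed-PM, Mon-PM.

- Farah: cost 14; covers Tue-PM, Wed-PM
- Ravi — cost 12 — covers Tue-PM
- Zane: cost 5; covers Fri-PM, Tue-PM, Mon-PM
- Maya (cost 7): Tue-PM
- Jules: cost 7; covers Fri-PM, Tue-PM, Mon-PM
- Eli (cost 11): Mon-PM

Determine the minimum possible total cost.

This is an integer covering problem.
Choose Farah and Zane: together they cover Fri-PM, Tue-PM, Wed-PM, Mon-PM — every shift.
Total cost: 14 + 5 = 19.

19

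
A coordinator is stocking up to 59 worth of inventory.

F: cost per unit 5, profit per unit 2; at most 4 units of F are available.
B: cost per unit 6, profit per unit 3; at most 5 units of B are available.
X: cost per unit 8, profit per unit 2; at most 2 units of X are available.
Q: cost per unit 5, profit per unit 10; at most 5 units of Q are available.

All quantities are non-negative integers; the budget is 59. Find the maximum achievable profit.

This is a bounded integer knapsack.
5×B and 5×Q: cost 55 ≤ 59, profit 5·3 + 5·10 = 65.
2×F, 4×B, and 5×Q: cost 59 ≤ 59, profit 2·2 + 4·3 + 5·10 = 66.
Best is 66.

66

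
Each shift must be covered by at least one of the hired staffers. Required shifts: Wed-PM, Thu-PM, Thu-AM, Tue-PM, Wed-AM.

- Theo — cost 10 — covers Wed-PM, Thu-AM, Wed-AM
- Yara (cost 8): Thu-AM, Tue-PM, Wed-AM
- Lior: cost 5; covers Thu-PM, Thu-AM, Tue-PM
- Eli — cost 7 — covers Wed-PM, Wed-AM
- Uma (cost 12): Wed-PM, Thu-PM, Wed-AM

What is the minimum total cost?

This is a weighted set-cover instance.
Choose Lior and Eli: together they cover Wed-PM, Thu-PM, Thu-AM, Tue-PM, Wed-AM — every shift.
Total cost: 5 + 7 = 12.
No cover costs less than 12.

12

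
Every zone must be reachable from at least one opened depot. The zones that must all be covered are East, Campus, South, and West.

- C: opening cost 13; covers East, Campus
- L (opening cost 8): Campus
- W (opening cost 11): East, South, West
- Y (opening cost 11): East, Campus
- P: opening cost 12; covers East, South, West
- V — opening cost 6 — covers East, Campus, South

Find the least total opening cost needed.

17

Choose W and V: together they cover East, Campus, South, West — every zone.
Total opening cost: 11 + 6 = 17.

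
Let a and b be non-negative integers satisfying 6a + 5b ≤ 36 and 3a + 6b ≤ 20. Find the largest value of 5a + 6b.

30

(a,b)=(6,0) is feasible, giving 30.
(a,b)=(4,1) is feasible, giving 26.
(a,b)=(5,0) is feasible, giving 25.
(a,b)=(4,0) is feasible, giving 20.
The best lattice point is (6,0), giving 30.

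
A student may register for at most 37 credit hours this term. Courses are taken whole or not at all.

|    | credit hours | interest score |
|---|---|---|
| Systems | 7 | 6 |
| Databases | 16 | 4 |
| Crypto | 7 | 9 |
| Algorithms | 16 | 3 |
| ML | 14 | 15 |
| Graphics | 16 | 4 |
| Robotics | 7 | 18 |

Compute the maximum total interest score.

This is an integer program with binary decision variables.
Take Systems, Crypto, ML, and Robotics: credit hours 7 + 7 + 14 + 7 = 35 ≤ 37, interest score 6 + 9 + 15 + 18 = 48.
No other feasible combination does better.

48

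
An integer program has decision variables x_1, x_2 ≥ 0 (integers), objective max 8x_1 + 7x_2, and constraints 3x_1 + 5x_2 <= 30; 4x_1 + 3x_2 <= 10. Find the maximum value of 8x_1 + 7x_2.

The continuous relaxation peaks at (0, 3.33) with value 23.33; rounding to a feasible lattice point costs some objective.
(x_1,x_2)=(1,2) is feasible, giving 22.
(x_1,x_2)=(0,3) is feasible, giving 21.
(x_1,x_2)=(1,1) is feasible, giving 15.
No feasible integer point exceeds 22.

22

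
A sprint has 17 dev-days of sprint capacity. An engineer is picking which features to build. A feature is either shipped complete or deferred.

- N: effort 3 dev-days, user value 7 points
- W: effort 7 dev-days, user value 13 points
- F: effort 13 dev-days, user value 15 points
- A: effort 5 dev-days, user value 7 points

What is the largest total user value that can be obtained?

27

N + F: effort 3 + 13 = 16 ≤ 17, user value 7 + 15 = 22.
N + W + A: effort 3 + 7 + 5 = 15 ≤ 17, user value 7 + 13 + 7 = 27.
Best is N, W, and A with total user value 27.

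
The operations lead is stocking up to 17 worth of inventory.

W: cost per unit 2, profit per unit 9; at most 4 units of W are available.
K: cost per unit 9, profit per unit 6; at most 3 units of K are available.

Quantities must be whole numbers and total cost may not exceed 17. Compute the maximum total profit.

W has the best ratio (9/2); taking only W gives at most 4×9 = 36 (stopped by the supply cap of 4).
Mixing does better — 4×W and 1×K: cost 17 ≤ 17, profit 4·9 + 1·6 = 42.

42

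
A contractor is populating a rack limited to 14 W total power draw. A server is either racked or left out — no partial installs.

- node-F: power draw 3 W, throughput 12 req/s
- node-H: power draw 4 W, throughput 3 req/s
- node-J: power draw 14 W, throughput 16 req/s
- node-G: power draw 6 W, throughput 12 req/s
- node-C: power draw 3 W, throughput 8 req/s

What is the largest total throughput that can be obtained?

node-F + node-H + node-G: power draw 3 + 4 + 6 = 13 ≤ 14, throughput 12 + 3 + 12 = 27.
node-F + node-G + node-C: power draw 3 + 6 + 3 = 12 ≤ 14, throughput 12 + 12 + 8 = 32.
node-F + node-G: power draw 3 + 6 = 9 ≤ 14, throughput 12 + 12 = 24.
Best is node-F, node-G, and node-C with total throughput 32.

32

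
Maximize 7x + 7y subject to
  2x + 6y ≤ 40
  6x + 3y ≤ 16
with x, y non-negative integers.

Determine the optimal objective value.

35

Relaxing integrality, the LP optimum is 37.33 at (x,y) = (0, 5.33), which is not an integer point.
(x,y)=(0,5): 2·0+6·5=30≤40, 6·0+3·5=15≤16, objective 35.
(x,y)=(0,4): 2·0+6·4=24≤40, 6·0+3·4=12≤16, objective 28.
No feasible integer point exceeds 35.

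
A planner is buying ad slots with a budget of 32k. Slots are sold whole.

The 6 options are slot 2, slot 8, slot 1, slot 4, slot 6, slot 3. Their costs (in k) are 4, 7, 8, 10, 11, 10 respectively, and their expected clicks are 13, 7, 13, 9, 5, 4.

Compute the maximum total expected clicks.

This is a 0-1 knapsack instance.
Take slot 2, slot 8, slot 1, and slot 4: cost 4 + 7 + 8 + 10 = 29 ≤ 32, expected clicks 13 + 7 + 13 + 9 = 42.
No other feasible combination does better.

42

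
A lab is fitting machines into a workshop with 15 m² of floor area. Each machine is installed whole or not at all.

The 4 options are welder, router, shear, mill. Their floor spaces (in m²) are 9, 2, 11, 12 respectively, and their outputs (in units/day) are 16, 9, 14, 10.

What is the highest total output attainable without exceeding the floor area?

Treat it as a binary knapsack problem.
welder + router: floor space 9 + 2 = 11 ≤ 15, output 16 + 9 = 25.
router + shear: floor space 2 + 11 = 13 ≤ 15, output 9 + 14 = 23.
Best is welder and router with total output 25.

25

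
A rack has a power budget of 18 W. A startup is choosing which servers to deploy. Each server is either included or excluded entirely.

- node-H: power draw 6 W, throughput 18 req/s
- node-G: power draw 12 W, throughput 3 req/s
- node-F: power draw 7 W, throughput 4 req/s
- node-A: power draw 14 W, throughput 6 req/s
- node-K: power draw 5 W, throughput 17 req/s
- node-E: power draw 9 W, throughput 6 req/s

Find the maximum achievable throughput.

Allowing fractional choices, the relaxed optimum would be about 39.7, but servers are indivisible.
node-H + node-K: power draw 6 + 5 = 11 ≤ 18, throughput 18 + 17 = 35.
node-H + node-E: power draw 6 + 9 = 15 ≤ 18, throughput 18 + 6 = 24.
node-H + node-F + node-K: power draw 6 + 7 + 5 = 18 ≤ 18, throughput 18 + 4 + 17 = 39.
Best is node-H, node-F, and node-K with total throughput 39.

39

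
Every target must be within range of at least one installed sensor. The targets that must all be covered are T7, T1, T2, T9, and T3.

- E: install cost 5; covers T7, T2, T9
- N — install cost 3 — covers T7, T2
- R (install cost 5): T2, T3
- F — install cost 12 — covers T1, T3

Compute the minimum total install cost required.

This is an integer covering problem.
The greedy cost-per-new-target heuristic would pick N, E, R, and F for 25, but a cheaper cover exists.
Choose E and F: together they cover T7, T1, T2, T9, T3 — every target.
Total install cost: 5 + 12 = 17.
No cover costs less than 17.

17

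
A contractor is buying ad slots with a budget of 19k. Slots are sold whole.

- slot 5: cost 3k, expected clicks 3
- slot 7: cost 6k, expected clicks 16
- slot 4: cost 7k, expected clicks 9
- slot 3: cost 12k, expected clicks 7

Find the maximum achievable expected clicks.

slot 7 + slot 4: cost 6 + 7 = 13 ≤ 19, expected clicks 16 + 9 = 25.
slot 5 + slot 7 + slot 4: cost 3 + 6 + 7 = 16 ≤ 19, expected clicks 3 + 16 + 9 = 28.
Best is slot 5, slot 7, and slot 4 with total expected clicks 28.

28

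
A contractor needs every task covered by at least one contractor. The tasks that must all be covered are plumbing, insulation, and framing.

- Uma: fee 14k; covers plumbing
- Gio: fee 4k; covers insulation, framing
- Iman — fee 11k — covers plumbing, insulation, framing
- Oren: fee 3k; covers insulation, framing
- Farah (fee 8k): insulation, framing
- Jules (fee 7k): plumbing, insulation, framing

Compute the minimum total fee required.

7

Jules alone covers plumbing, insulation, framing — every task.
Total fee: 7.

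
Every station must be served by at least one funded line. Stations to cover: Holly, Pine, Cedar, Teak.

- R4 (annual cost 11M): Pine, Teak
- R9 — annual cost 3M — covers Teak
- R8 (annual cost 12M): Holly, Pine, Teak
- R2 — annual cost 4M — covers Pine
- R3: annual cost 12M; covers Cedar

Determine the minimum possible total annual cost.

24

The greedy cost-per-new-station heuristic would pick R9, R2, R8, and R3 for 31, but a cheaper cover exists.
Choose R8 and R3: together they cover Holly, Pine, Cedar, Teak — every station.
Total annual cost: 12 + 12 = 24.
No cover costs less than 24.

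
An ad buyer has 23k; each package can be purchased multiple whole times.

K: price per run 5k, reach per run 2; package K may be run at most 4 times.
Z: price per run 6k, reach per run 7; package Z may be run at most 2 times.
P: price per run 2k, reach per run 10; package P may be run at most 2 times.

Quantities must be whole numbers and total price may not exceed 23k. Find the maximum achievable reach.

This is a bounded integer knapsack.
2×Z and 2×P: price 16 ≤ 23, reach 2·7 + 2·10 = 34.
1×K, 2×Z, and 2×P: price 21 ≤ 23, reach 1·2 + 2·7 + 2·10 = 36.
Best is 36.

36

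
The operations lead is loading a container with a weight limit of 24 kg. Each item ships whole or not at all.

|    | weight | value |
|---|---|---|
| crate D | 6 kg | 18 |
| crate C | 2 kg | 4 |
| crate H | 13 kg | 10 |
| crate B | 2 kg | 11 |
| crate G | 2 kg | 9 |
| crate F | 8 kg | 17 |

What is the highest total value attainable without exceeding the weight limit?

59

crate D + crate C + crate B + crate F: weight 6 + 2 + 2 + 8 = 18 ≤ 24, value 18 + 4 + 11 + 17 = 50.
crate D + crate B + crate G + crate F: weight 6 + 2 + 2 + 8 = 18 ≤ 24, value 18 + 11 + 9 + 17 = 55.
crate D + crate C + crate B + crate G + crate F: weight 6 + 2 + 2 + 2 + 8 = 20 ≤ 24, value 18 + 4 + 11 + 9 + 17 = 59.
Best is crate D, crate C, crate B, crate G, and crate F with total value 59.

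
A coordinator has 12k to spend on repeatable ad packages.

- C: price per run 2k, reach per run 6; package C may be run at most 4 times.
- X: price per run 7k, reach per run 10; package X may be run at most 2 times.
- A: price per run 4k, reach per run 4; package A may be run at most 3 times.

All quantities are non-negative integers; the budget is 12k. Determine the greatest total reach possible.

C has the best ratio (6/2); taking only C gives at most 4×6 = 24 (stopped by the supply cap of 4).
Mixing does better — 4×C and 1×A: price 12 ≤ 12, reach 4·6 + 1·4 = 28.

28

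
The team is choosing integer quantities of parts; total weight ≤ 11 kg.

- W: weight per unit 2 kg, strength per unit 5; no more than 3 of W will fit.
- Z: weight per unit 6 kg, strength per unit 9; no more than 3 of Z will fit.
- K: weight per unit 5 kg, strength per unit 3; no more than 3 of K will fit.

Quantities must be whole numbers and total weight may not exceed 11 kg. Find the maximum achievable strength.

19

Take 2×W and 1×Z: weight 10 ≤ 11, strength 2·5 + 1·9 = 19.
No other integer combination yields more.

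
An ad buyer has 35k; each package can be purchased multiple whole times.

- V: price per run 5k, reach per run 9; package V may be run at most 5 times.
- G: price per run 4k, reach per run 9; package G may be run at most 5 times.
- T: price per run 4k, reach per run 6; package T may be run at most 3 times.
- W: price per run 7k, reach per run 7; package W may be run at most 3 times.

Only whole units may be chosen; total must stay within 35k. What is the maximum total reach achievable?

72

2×V, 5×G, and 1×T: price 34 ≤ 35, reach 2·9 + 5·9 + 1·6 = 69.
3×V and 5×G: price 35 ≤ 35, reach 3·9 + 5·9 = 72.
Best is 72.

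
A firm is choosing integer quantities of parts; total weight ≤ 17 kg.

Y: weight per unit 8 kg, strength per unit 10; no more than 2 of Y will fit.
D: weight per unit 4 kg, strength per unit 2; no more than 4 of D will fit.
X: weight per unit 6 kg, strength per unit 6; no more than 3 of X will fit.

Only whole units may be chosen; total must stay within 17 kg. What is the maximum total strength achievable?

20

1×Y and 1×X: weight 14 ≤ 17, strength 1·10 + 1·6 = 16.
2×Y: weight 16 ≤ 17, strength 2·10 = 20.
Best is 20.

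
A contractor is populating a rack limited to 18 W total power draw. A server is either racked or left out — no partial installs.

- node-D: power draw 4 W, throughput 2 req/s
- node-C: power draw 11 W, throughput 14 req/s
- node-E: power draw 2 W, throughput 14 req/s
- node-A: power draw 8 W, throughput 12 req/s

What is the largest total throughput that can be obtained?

30

node-D + node-C + node-E: power draw 4 + 11 + 2 = 17 ≤ 18, throughput 2 + 14 + 14 = 30.
node-D + node-E + node-A: power draw 4 + 2 + 8 = 14 ≤ 18, throughput 2 + 14 + 12 = 28.
node-C + node-E: power draw 11 + 2 = 13 ≤ 18, throughput 14 + 14 = 28.
Best is node-D, node-C, and node-E with total throughput 30.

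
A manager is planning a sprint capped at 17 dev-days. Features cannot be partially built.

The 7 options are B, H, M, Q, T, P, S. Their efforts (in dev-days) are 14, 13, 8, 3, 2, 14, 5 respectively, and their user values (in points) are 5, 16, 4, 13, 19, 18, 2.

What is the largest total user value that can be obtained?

Take T and P: effort 2 + 14 = 16 ≤ 17, user value 19 + 18 = 37.
No other feasible combination does better.

37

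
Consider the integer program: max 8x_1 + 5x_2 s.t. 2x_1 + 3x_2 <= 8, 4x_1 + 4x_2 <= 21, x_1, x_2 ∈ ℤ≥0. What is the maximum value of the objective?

(x_1,x_2)=(4,0): 2·4+3·0=8≤8, 4·4+4·0=16≤21, objective 32.
(x_1,x_2)=(3,0): 2·3+3·0=6≤8, 4·3+4·0=12≤21, objective 24.
No feasible integer point exceeds 32.

32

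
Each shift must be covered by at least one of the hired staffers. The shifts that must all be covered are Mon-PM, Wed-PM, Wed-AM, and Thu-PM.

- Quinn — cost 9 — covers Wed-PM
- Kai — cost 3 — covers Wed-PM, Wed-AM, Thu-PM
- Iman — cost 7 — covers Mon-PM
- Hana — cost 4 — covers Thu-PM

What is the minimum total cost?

10

Choose Kai and Iman: together they cover Mon-PM, Wed-PM, Wed-AM, Thu-PM — every shift.
Total cost: 3 + 7 = 10.
No cover costs less than 10.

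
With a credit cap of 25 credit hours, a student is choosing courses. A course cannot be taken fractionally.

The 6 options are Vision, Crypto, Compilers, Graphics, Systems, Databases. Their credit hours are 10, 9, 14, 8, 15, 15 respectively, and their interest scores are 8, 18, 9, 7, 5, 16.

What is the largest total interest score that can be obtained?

34

Treat it as a binary knapsack problem.
Allowing fractional choices, the relaxed optimum would be about 34.9, but courses are indivisible.
Crypto + Compilers: credit hours 9 + 14 = 23 ≤ 25, interest score 18 + 9 = 27.
Crypto + Databases: credit hours 9 + 15 = 24 ≤ 25, interest score 18 + 16 = 34.
Vision + Crypto: credit hours 10 + 9 = 19 ≤ 25, interest score 8 + 18 = 26.
Best is Crypto and Databases with total interest score 34.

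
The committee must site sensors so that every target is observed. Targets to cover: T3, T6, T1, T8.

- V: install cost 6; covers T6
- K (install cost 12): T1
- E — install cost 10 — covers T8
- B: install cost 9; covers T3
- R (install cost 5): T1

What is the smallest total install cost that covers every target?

30

Choose V, E, B, and R: together they cover T3, T6, T1, T8 — every target.
Total install cost: 6 + 10 + 9 + 5 = 30.
No cover costs less than 30.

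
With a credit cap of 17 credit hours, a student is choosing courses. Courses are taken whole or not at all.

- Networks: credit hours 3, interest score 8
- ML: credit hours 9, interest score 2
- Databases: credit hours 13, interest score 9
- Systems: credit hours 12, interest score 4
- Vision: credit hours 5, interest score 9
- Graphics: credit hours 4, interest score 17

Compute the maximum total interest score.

34

Networks + Vision + Graphics: credit hours 3 + 5 + 4 = 12 ≤ 17, interest score 8 + 9 + 17 = 34.
Vision + Graphics: credit hours 5 + 4 = 9 ≤ 17, interest score 9 + 17 = 26.
Networks + ML + Graphics: credit hours 3 + 9 + 4 = 16 ≤ 17, interest score 8 + 2 + 17 = 27.
Best is Networks, Vision, and Graphics with total interest score 34.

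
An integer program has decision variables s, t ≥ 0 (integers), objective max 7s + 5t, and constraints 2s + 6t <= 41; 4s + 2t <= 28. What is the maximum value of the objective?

55

Relaxing integrality, the LP optimum is 57.10 at (s,t) = (4.3, 5.4), which is not an integer point.
(s,t)=(5,4) is feasible, giving 55.
(s,t)=(4,5) is feasible, giving 53.
Maximum is 55 at (s,t)=(5,4).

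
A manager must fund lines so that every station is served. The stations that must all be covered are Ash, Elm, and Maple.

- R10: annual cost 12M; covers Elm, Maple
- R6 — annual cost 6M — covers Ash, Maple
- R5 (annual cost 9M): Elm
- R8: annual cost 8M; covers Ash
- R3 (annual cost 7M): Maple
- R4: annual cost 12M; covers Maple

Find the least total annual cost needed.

Choose R6 and R5: together they cover Ash, Elm, Maple — every station.
Total annual cost: 6 + 9 = 15.

15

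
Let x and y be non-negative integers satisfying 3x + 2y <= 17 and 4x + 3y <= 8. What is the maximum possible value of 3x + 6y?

(x,y)=(0,2): 3·0+2·2=4≤17, 4·0+3·2=6≤8, objective 12.
(x,y)=(1,1): 3·1+2·1=5≤17, 4·1+3·1=7≤8, objective 9.
(x,y)=(0,1): 3·0+2·1=2≤17, 4·0+3·1=3≤8, objective 6.
Maximum is 12 at (x,y)=(0,2).

12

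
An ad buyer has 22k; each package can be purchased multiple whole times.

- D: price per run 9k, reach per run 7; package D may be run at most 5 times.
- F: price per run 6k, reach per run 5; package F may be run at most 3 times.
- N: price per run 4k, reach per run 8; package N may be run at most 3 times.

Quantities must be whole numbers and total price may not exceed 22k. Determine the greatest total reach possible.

Take 1×D and 3×N: price 21 ≤ 22, reach 1·7 + 3·8 = 31.
N has the best ratio (8/4) and is taken to its limit of 3; remaining capacity is filled optimally with the others.

31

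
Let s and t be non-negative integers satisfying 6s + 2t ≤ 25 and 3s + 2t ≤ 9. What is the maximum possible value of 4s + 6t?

Relaxing integrality, the LP optimum is 27.00 at (s,t) = (0, 4.5), which is not an integer point.
(s,t)=(0,4) is feasible, giving 24.
(s,t)=(1,3) is feasible, giving 22.
Maximum is 24 at (s,t)=(0,4).

24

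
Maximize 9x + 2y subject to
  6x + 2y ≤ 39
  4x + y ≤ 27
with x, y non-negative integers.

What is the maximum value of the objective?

56

Relaxing integrality, the LP optimum is 58.50 at (x,y) = (6.5, 0), which is not an integer point.
(x,y)=(6,1): 6·6+2·1=38≤39, 4·6+1·1=25≤27, objective 56.
(x,y)=(6,0): 6·6+2·0=36≤39, 4·6+1·0=24≤27, objective 54.
(x,y)=(5,2): 6·5+2·2=34≤39, 4·5+1·2=22≤27, objective 49.
(x,y)=(5,1): 6·5+2·1=32≤39, 4·5+1·1=21≤27, objective 47.
Maximum is 56 at (x,y)=(6,1).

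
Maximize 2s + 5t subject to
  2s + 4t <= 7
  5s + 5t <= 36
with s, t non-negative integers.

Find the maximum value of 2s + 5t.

Relaxing integrality, the LP optimum is 8.75 at (s,t) = (0, 1.75), which is not an integer point.
(s,t)=(1,1): 2·1+4·1=6≤7, 5·1+5·1=10≤36, objective 7.
(s,t)=(0,1): 2·0+4·1=4≤7, 5·0+5·1=5≤36, objective 5.
(s,t)=(2,0): 2·2+4·0=4≤7, 5·2+5·0=10≤36, objective 4.
(s,t)=(1,0): 2·1+4·0=2≤7, 5·1+5·0=5≤36, objective 2.
The best lattice point is (1,1), giving 7.

7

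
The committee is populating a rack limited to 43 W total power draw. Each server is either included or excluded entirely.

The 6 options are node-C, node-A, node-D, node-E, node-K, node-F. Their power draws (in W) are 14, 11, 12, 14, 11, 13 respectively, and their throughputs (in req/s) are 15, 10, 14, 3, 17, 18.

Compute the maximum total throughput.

50

Allowing fractional choices, the relaxed optimum would be about 56.5, but servers are indivisible.
node-C + node-K + node-F: power draw 14 + 11 + 13 = 38 ≤ 43, throughput 15 + 17 + 18 = 50.
node-D + node-K + node-F: power draw 12 + 11 + 13 = 36 ≤ 43, throughput 14 + 17 + 18 = 49.
Best is node-C, node-K, and node-F with total throughput 50.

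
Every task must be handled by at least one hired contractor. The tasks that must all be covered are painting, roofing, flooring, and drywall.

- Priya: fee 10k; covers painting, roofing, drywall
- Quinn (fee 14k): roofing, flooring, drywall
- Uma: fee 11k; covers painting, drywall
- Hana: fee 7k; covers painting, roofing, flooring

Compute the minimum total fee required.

Choose Priya and Hana: together they cover painting, roofing, flooring, drywall — every task.
Total fee: 10 + 7 = 17.
No cover costs less than 17.

17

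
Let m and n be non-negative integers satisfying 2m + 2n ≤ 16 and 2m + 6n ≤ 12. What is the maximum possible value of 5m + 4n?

30

(m,n)=(6,0) is feasible, giving 30.
(m,n)=(5,0) is feasible, giving 25.
Maximum is 30 at (m,n)=(6,0).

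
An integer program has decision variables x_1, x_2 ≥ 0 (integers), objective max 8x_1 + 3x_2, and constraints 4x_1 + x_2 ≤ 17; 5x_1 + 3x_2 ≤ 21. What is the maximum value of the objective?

32

Relaxing integrality, the LP optimum is 33.60 at (x_1,x_2) = (4.2, 0), which is not an integer point.
(x_1,x_2)=(4,0): 4·4+1·0=16≤17, 5·4+3·0=20≤21, objective 32.
(x_1,x_2)=(3,1): 4·3+1·1=13≤17, 5·3+3·1=18≤21, objective 27.
(x_1,x_2)=(3,0): 4·3+1·0=12≤17, 5·3+3·0=15≤21, objective 24.
Maximum is 32 at (x_1,x_2)=(4,0).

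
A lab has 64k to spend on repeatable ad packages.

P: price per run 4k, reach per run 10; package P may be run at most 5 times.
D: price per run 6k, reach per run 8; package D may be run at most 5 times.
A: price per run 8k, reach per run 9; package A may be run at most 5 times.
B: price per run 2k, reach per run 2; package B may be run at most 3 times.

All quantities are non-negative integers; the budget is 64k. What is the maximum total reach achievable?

5×P, 4×D, 2×A, and 2×B: price 64 ≤ 64, reach 5·10 + 4·8 + 2·9 + 2·2 = 104.
5×P, 5×D, 1×A, and 3×B: price 64 ≤ 64, reach 5·10 + 5·8 + 1·9 + 3·2 = 105.
Best is 105.

105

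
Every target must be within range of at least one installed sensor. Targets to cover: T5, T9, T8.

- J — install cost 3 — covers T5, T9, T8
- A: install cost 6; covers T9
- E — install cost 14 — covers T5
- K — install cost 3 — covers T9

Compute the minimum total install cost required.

J alone covers T5, T9, T8 — every target.
Total install cost: 3.
No cover costs less than 3.

3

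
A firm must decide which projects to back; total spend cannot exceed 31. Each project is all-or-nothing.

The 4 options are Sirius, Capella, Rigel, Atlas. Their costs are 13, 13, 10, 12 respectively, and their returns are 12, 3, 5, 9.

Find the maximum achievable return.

21

Treat it as a binary knapsack problem.
Allowing fractional choices, the relaxed optimum would be about 24.0, but projects are indivisible.
Sirius + Atlas: cost 13 + 12 = 25 ≤ 31, return 12 + 9 = 21.
Sirius + Rigel: cost 13 + 10 = 23 ≤ 31, return 12 + 5 = 17.
Best is Sirius and Atlas with total return 21.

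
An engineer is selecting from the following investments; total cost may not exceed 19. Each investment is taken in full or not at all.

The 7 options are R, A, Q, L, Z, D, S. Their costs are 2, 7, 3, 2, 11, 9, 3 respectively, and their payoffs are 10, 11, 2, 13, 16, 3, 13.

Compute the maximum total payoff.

This is a 0-1 knapsack instance.
Allowing fractional choices, the relaxed optimum would be about 54.3, but investments are indivisible.
R + A + Q + L + S: cost 2 + 7 + 3 + 2 + 3 = 17 ≤ 19, payoff 10 + 11 + 2 + 13 + 13 = 49.
R + L + Z + S: cost 2 + 2 + 11 + 3 = 18 ≤ 19, payoff 10 + 13 + 16 + 13 = 52.
Best is R, L, Z, and S with total payoff 52.

52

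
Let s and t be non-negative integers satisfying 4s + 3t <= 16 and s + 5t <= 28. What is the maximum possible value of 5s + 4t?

21

The continuous relaxation peaks at (0, 5.33) with value 21.33; rounding to a feasible lattice point costs some objective.
(s,t)=(1,4): 4·1+3·4=16≤16, 1·1+5·4=21≤28, objective 21.
(s,t)=(0,5): 4·0+3·5=15≤16, 1·0+5·5=25≤28, objective 20.
(s,t)=(1,3): 4·1+3·3=13≤16, 1·1+5·3=16≤28, objective 17.
The best lattice point is (1,4), giving 21.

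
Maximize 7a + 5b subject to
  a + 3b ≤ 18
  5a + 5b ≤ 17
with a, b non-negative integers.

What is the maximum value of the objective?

21

Relaxing integrality, the LP optimum is 23.80 at (a,b) = (3.4, 0), which is not an integer point.
(a,b)=(3,0): 1·3+3·0=3≤18, 5·3+5·0=15≤17, objective 21.
(a,b)=(2,1): 1·2+3·1=5≤18, 5·2+5·1=15≤17, objective 19.
(a,b)=(2,0): 1·2+3·0=2≤18, 5·2+5·0=10≤17, objective 14.
The best lattice point is (3,0), giving 21.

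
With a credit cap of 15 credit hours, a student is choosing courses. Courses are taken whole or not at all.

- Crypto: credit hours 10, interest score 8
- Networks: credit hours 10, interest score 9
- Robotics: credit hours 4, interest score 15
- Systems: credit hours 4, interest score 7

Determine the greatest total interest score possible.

24

Allowing fractional choices, the relaxed optimum would be about 28.3, but courses are indivisible.
Crypto + Robotics: credit hours 10 + 4 = 14 ≤ 15, interest score 8 + 15 = 23.
Robotics + Systems: credit hours 4 + 4 = 8 ≤ 15, interest score 15 + 7 = 22.
Networks + Robotics: credit hours 10 + 4 = 14 ≤ 15, interest score 9 + 15 = 24.
Best is Networks and Robotics with total interest score 24.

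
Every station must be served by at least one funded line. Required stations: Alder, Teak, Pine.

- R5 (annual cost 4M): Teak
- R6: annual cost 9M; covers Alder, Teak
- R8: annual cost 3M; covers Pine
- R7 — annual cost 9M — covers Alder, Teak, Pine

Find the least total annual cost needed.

This is an integer covering problem.
The greedy cost-per-new-station heuristic would pick R8, R5, and R6 for 16, but a cheaper cover exists.
R7 alone covers Alder, Teak, Pine — every station.
Total annual cost: 9.
No cover costs less than 9.

9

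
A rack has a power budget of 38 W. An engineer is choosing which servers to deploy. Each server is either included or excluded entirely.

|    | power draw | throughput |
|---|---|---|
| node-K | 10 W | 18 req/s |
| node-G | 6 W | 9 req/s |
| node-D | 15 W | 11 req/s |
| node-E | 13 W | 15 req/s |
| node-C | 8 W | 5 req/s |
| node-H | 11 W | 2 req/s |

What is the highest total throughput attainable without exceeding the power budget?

Allowing fractional choices, the relaxed optimum would be about 48.6, but servers are indivisible.
node-K + node-G + node-E + node-C: power draw 10 + 6 + 13 + 8 = 37 ≤ 38, throughput 18 + 9 + 15 + 5 = 47.
node-K + node-G + node-E: power draw 10 + 6 + 13 = 29 ≤ 38, throughput 18 + 9 + 15 = 42.
node-K + node-D + node-E: power draw 10 + 15 + 13 = 38 ≤ 38, throughput 18 + 11 + 15 = 44.
Best is node-K, node-G, node-E, and node-C with total throughput 47.

47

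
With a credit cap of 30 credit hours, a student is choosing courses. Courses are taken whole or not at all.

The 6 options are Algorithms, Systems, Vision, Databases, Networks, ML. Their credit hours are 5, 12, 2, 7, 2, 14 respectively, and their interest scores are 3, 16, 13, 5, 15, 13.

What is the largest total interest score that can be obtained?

Algorithms + Systems + Vision + Databases + Networks: credit hours 5 + 12 + 2 + 7 + 2 = 28 ≤ 30, interest score 3 + 16 + 13 + 5 + 15 = 52.
Systems + Vision + Networks + ML: credit hours 12 + 2 + 2 + 14 = 30 ≤ 30, interest score 16 + 13 + 15 + 13 = 57.
Systems + Vision + Databases + Networks: credit hours 12 + 2 + 7 + 2 = 23 ≤ 30, interest score 16 + 13 + 5 + 15 = 49.
Best is Systems, Vision, Networks, and ML with total interest score 57.

57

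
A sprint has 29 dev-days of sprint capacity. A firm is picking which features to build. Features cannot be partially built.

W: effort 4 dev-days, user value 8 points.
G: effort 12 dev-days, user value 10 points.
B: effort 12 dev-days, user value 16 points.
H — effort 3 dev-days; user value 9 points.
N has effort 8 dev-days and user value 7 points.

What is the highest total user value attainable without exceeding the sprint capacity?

Take W, B, H, and N: effort 4 + 12 + 3 + 8 = 27 ≤ 29, user value 8 + 16 + 9 + 7 = 40.
No other feasible combination does better.

40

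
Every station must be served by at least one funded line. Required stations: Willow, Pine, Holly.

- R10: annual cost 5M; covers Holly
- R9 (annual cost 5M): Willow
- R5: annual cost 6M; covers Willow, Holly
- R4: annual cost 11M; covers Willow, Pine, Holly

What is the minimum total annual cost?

11

The greedy cost-per-new-station heuristic would pick R5 and R4 for 17, but a cheaper cover exists.
R4 alone covers Willow, Pine, Holly — every station.
Total annual cost: 11.
No cover costs less than 11.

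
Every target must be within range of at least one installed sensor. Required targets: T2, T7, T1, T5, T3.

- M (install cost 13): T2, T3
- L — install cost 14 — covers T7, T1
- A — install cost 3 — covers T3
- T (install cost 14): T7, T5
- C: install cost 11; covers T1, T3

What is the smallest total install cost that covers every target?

The greedy cost-per-new-target heuristic would pick A, L, M, and T for 44, but a cheaper cover exists.
Choose M, T, and C: together they cover T2, T7, T1, T5, T3 — every target.
Total install cost: 13 + 14 + 11 = 38.
No cover costs less than 38.

38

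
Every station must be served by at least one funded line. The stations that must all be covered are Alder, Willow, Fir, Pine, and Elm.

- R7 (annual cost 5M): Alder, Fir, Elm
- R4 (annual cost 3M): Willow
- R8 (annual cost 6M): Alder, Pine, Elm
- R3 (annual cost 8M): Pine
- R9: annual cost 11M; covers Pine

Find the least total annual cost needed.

14

Choose R7, R4, and R8: together they cover Alder, Willow, Fir, Pine, Elm — every station.
Total annual cost: 5 + 3 + 6 = 14.
No cover costs less than 14.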